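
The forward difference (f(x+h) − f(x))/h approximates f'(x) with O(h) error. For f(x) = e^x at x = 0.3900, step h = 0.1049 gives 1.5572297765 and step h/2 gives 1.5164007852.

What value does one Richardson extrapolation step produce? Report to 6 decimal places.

With r = 1 the leading error scales as h^1, so the weight is 2^1 = 2.
Top: 2(1.5164007852) − (1.5572297765) = 1.4755717939
Extrapolated: 1.4755717939 / 1 = 1.4755717939

1.475572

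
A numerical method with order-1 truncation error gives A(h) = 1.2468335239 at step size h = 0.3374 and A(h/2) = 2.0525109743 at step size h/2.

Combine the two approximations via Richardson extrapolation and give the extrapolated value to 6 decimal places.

r = 1: numerator weight 2, denominator 1.
2^1 × A(h/2) = 4.1050219486; minus A(h) gives 2.8581884247.
Divide by 2^1 − 1 = 1.
Extrapolated: 2.8581884247 / 1 = 2.8581884247
Correction |R − A(h/2)| = 8.057e-01; gap |A(h/2) − A(h)| = 8.057e-01.

2.858188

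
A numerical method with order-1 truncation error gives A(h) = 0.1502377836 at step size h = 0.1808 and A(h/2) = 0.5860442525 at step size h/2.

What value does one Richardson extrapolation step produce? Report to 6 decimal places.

r = 1: numerator weight 2, denominator 1.
2 × 0.5860442525 = 1.1720885050; subtract 0.1502377836 → 1.0218507214
(2 × 0.5860442525 − 0.1502377836)/(2 − 1) = 1.0218507214

1.021851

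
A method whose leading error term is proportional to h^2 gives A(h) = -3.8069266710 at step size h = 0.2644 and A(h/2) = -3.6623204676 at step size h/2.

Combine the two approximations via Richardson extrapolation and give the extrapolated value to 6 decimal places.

-3.614118

r = 2: numerator weight 4, denominator 3.
Weighted: (-14.6492818704) − (-3.8069266710) = -10.8423551994
Divide by 2^2 − 1 = 3.
Extrapolated: (-10.8423551994) / 3 = -3.6141183998
Correction |R − A(h/2)| = 4.820e-02; gap |A(h/2) − A(h)| = 1.446e-01.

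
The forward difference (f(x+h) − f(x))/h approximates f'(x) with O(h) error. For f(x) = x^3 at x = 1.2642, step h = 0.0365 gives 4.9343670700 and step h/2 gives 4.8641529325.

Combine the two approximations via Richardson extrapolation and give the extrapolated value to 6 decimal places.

4.793939

r = 1: numerator weight 2, denominator 1.
A(h/2) − A(h) = 4.8641529325 − 4.9343670700 = -0.0702141375
Divide by 2^1 − 1 = 1: (-0.0702141375)/1 = -0.0702141375
R = 4.8641529325 − 0.0702141375 = 4.7939387950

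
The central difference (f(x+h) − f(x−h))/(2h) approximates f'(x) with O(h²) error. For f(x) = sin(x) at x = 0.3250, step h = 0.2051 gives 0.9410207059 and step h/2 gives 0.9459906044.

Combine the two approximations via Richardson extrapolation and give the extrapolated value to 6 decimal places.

With r = 2 the leading error scales as h^2, so the weight is 2^2 = 4.
4×0.9459906044 − 0.9410207059 = 2.8429417117
Denominator 4 − 1 = 3.
2.8429417117 ÷ 3 = 0.9476472372
Shift from A(h/2): +0.0016566328.

0.947647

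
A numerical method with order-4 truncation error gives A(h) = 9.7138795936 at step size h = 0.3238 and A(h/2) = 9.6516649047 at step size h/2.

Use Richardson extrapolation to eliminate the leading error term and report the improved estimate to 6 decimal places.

9.647517

With r = 4 the leading error scales as h^4, so the weight is 2^4 = 16.
Top: 16(9.6516649047) − (9.7138795936) = 144.7127588816
Divide by 2^4 − 1 = 15.
(16 × 9.6516649047 − 9.7138795936)/(16 − 1) = 9.6475172588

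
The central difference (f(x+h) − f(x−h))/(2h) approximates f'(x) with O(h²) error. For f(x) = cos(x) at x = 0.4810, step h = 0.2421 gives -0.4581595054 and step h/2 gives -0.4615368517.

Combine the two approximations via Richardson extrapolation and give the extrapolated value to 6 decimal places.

Order 2 gives 2^r = 4 and 2^r − 1 = 3.
Numerator 4·A(h/2) − A(h) = 4·(-0.4615368517) − (-0.4581595054) = -1.3879879014
Divide by 2^2 − 1 = 3.
So the Richardson estimate is -0.4626626338.
Gap between inputs: 3.377e-03; correction applied: −0.0011257821.

-0.462663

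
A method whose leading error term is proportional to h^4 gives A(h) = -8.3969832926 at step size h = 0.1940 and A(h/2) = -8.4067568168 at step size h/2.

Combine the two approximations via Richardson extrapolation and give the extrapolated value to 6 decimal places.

-8.407408

Order 4 gives 2^r = 16 and 2^r − 1 = 15.
Numerator 16×A(h/2) − A(h) = 16×(-8.4067568168) − (-8.3969832926) = -126.1111257762
(16×(-8.4067568168) − (-8.3969832926))/(16 − 1) = -8.4074083851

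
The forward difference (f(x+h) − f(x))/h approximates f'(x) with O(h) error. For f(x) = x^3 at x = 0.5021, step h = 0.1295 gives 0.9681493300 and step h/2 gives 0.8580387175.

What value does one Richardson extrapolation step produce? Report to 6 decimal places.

0.747928

The method has order 1: 2^1 = 2.
Top: 2(0.8580387175) − (0.9681493300) = 0.7479281050
Denominator 2 − 1 = 1.
0.7479281050 ÷ 1 = 0.7479281050
Gap between inputs: 1.101e-01; correction applied: −0.1101106125.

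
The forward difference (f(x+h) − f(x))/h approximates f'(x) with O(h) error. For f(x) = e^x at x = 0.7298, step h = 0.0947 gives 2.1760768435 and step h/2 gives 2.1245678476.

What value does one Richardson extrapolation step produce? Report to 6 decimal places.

r = 1, so 2^r = 2.
Difference of the inputs: 2.1245678476 − 2.1760768435 = -0.0515089959
Divide by 2^1 − 1 = 1: (-0.0515089959)/1 = -0.0515089959
R = A(h/2) + (A(h/2) − A(h))/1 = 2.1245678476 − 0.0515089959 = 2.0730588517

2.073059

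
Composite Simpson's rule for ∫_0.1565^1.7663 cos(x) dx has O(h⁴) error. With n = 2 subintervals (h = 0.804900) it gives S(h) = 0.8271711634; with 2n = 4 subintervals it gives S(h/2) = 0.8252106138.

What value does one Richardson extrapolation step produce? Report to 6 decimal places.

0.825080

Order 4 gives 2^r = 16 and 2^r − 1 = 15.
16 × 0.8252106138 = 13.2033698208; 13.2033698208 − 0.8271711634 = 12.3761986574
(16 × 0.8252106138 − 0.8271711634)/(16 − 1) = 0.8250799105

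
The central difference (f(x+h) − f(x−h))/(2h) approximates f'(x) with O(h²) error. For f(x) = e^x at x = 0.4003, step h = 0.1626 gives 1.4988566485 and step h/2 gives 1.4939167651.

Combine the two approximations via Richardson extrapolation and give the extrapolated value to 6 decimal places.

r = 2: numerator weight 4, denominator 3.
Numerator 4 × A(h/2) − A(h) = 4 × 1.4939167651 − 1.4988566485 = 4.4768104119
Divide by 2^2 − 1 = 3.
Result: 1.4922701373

1.492270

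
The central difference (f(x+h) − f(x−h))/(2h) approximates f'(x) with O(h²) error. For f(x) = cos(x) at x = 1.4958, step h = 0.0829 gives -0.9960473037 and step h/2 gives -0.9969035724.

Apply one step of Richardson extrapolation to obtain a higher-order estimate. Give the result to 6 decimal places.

r = 2: numerator weight 4, denominator 3.
4*(-0.9969035724) − (-0.9960473037) = -2.9915669859
Divide by 2^2 − 1 = 3.
Extrapolated: (-2.9915669859) / 3 = -0.9971889953
Shift from A(h/2): −0.0002854229.

-0.997189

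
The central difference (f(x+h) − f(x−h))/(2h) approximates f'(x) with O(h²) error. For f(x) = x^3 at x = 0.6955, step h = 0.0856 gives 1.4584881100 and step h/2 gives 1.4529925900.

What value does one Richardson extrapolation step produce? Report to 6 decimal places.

With r = 2 the leading error scales as h^2, so the weight is 2^2 = 4.
2^2·A(h/2) = 5.8119703600; minus A(h) gives 4.3534822500.
Denominator 4 − 1 = 3.
Extrapolated: 4.3534822500 / 3 = 1.4511607500

1.451161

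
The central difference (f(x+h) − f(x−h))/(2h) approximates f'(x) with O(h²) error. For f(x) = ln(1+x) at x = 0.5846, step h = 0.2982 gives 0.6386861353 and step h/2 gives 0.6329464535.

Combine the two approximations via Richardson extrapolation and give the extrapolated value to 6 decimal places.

Error is O(h^2); halving h shrinks it by 2^2 = 4.
Numerator 4 × A(h/2) − A(h) = 4 × 0.6329464535 − 0.6386861353 = 1.8930996787
Divide by 2^2 − 1 = 3.
(4 × 0.6329464535 − 0.6386861353)/(4 − 1) = 0.6310332262
Correction |R − A(h/2)| = 1.913e-03; gap |A(h/2) − A(h)| = 5.740e-03.

0.631033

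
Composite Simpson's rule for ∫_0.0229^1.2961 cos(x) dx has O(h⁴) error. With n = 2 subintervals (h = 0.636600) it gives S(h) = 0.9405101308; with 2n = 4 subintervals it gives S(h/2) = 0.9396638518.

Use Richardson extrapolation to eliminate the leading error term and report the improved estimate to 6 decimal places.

Method order is 4; weight 2^4 = 16.
16×0.9396638518 − 0.9405101308 = 14.0941114980
14.0941114980 ÷ 15 = 0.9396074332
Shift from A(h/2): −0.0000564186.

0.939607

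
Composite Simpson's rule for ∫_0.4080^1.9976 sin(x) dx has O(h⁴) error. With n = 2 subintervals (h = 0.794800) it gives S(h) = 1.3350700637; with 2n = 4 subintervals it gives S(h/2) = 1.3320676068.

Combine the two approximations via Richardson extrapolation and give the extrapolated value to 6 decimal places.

r = 4: numerator weight 16, denominator 15.
16·1.3320676068 − 1.3350700637 = 19.9780116451
R = 19.9780116451/15 = 1.3318674430

1.331867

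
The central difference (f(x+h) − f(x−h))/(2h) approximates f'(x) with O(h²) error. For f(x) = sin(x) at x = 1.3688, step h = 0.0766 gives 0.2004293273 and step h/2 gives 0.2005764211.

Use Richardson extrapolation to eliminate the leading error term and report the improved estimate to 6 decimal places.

Method order is 2; weight 2^2 = 4.
Top: 4(0.2005764211) − (0.2004293273) = 0.6018763571
Denominator 4 − 1 = 3.
(4·0.2005764211 − 0.2004293273)/(4 − 1) = 0.2006254524
Shift from A(h/2): +0.0000490313.

0.200625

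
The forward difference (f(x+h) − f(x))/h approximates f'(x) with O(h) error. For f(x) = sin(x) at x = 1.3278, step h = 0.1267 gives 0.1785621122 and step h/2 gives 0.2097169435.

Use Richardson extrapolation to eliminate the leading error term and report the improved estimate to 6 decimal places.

0.240872

Method order is 1; weight 2^1 = 2.
Numerator 2·A(h/2) − A(h) = 2·0.2097169435 − 0.1785621122 = 0.2408717748
Extrapolated: 0.2408717748 / 1 = 0.2408717748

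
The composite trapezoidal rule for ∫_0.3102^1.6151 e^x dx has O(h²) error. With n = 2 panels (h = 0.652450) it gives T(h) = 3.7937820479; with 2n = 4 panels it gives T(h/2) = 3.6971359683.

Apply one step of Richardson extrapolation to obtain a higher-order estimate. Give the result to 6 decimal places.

3.664921

r = 2, so 2^r = 4.
2^2 × A(h/2) = 14.7885438732; minus A(h) gives 10.9947618253.
Divide by 2^2 − 1 = 3.
(4 × 3.6971359683 − 3.7937820479)/(4 − 1) = 3.6649206084
Shift from A(h/2): −0.0322153599.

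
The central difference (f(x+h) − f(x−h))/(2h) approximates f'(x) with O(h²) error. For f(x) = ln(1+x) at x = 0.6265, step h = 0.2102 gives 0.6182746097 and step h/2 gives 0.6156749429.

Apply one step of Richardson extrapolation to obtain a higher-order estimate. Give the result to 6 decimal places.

Method order is 2; weight 2^2 = 4.
Numerator 4*A(h/2) − A(h) = 4*0.6156749429 − 0.6182746097 = 1.8444251619
(4*0.6156749429 − 0.6182746097)/(4 − 1) = 0.6148083873

0.614808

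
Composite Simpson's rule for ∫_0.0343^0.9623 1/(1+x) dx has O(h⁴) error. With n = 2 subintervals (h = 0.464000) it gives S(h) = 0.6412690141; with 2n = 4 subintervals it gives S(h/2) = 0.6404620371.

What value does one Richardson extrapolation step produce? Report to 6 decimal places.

0.640408

The method has order 4: 2^4 = 16.
Top: 16(0.6404620371) − (0.6412690141) = 9.6061235795
(16*0.6404620371 − 0.6412690141)/(16 − 1) = 0.6404082386
Correction |R − A(h/2)| = 5.380e-05; gap |A(h/2) − A(h)| = 8.070e-04.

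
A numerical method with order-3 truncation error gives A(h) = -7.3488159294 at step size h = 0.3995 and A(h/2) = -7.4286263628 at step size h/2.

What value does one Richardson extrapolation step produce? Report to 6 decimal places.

Leading term ∝ h^3; use weight 8 = 2^3.
2^3 × A(h/2) = -59.4290109024; minus A(h) gives -52.0801949730.
R = (-52.0801949730)/7 = -7.4400278533
Gap between inputs: 7.981e-02; correction applied: −0.0114014905.

-7.440028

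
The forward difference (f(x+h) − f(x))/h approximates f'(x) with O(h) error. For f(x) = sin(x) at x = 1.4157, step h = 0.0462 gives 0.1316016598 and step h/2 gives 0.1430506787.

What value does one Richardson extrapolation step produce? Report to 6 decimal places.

0.154500

Error is O(h^1); halving h shrinks it by 2^1 = 2.
A(h/2) − A(h) = 0.1430506787 − 0.1316016598 = 0.0114490189
Divide by 2^1 − 1 = 1: 0.0114490189/1 = 0.0114490189
R = A(h/2) + (A(h/2) − A(h))/1 = 0.1430506787 + 0.0114490189 = 0.1544996976
Correction |R − A(h/2)| = 1.145e-02; gap |A(h/2) − A(h)| = 1.145e-02.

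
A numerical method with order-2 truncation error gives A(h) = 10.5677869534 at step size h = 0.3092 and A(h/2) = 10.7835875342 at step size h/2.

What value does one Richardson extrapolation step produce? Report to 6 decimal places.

10.855521

Error is O(h^2); halving h shrinks it by 2^2 = 4.
4×10.7835875342 = 43.1343501368; subtract 10.5677869534 → 32.5665631834
32.5665631834 ÷ 3 = 10.8555210611
Gap between inputs: 2.158e-01; correction applied: +0.0719335269.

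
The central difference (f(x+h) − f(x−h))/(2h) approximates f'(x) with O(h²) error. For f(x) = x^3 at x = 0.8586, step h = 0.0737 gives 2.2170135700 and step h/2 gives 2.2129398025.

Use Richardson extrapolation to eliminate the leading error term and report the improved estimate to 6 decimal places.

2.211582

Leading term ∝ h^2; use weight 4 = 2^2.
4 × 2.2129398025 = 8.8517592100; 8.8517592100 − 2.2170135700 = 6.6347456400
6.6347456400 ÷ 3 = 2.2115818800
Correction |R − A(h/2)| = 1.358e-03; gap |A(h/2) − A(h)| = 4.074e-03.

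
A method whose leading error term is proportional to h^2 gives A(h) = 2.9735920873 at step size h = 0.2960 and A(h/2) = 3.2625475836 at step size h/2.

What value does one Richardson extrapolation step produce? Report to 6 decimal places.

3.358866

Order 2 gives 2^r = 4 and 2^r − 1 = 3.
4 × 3.2625475836 = 13.0501903344; subtract 2.9735920873 → 10.0765982471
Divide by 2^2 − 1 = 3.
Extrapolated: 10.0765982471 / 3 = 3.3588660824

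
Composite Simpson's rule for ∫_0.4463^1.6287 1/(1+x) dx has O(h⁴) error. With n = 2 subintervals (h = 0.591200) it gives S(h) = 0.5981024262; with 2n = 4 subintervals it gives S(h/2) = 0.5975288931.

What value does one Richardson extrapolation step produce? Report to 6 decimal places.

0.597491

Method order is 4; weight 2^4 = 16.
2^4*A(h/2) = 9.5604622896; minus A(h) gives 8.9623598634.
(16*0.5975288931 − 0.5981024262)/(16 − 1) = 0.5974906576
Gap between inputs: 5.735e-04; correction applied: −0.0000382355.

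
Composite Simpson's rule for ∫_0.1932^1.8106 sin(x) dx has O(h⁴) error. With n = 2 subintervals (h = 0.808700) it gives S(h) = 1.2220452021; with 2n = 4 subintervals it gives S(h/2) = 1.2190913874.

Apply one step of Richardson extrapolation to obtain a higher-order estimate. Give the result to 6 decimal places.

r = 4, so 2^r = 16.
Top: 16(1.2190913874) − (1.2220452021) = 18.2834169963
Denominator 16 − 1 = 15.
So the Richardson estimate is 1.2188944664.
Gap between inputs: 2.954e-03; correction applied: −0.0001969210.

1.218894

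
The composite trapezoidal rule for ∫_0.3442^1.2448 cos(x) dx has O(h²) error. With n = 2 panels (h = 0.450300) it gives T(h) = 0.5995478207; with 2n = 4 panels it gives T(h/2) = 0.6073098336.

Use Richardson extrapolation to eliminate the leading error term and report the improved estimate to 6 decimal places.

r = 2, so 2^r = 4.
Weighted: 2.4292393344 − 0.5995478207 = 1.8296915137
Denominator 4 − 1 = 3.
R = 1.8296915137/3 = 0.6098971712
Shift from A(h/2): +0.0025873376.

0.609897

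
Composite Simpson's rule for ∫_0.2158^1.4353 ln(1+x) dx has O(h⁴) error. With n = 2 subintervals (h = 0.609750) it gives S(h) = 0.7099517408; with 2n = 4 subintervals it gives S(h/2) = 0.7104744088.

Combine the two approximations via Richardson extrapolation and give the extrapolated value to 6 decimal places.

0.710509

Order 4 gives 2^r = 16 and 2^r − 1 = 15.
Numerator 16·A(h/2) − A(h) = 16·0.7104744088 − 0.7099517408 = 10.6576388000
Divide by 2^4 − 1 = 15.
R = 10.6576388000/15 = 0.7105092533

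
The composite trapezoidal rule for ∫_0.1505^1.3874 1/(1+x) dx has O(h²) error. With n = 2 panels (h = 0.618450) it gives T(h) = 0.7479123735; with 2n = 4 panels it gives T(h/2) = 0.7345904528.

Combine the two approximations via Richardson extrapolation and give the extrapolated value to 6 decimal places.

Leading term ∝ h^2; use weight 4 = 2^2.
4×0.7345904528 − 0.7479123735 = 2.1904494377
2.1904494377 ÷ 3 = 0.7301498126

0.730150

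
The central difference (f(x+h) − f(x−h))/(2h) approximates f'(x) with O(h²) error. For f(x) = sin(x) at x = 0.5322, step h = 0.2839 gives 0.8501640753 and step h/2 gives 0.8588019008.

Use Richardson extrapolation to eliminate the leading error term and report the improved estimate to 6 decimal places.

Order 2 gives 2^r = 4 and 2^r − 1 = 3.
4·0.8588019008 − 0.8501640753 = 2.5850435279
Extrapolated: 2.5850435279 / 3 = 0.8616811760
Correction |R − A(h/2)| = 2.879e-03; gap |A(h/2) − A(h)| = 8.638e-03.

0.861681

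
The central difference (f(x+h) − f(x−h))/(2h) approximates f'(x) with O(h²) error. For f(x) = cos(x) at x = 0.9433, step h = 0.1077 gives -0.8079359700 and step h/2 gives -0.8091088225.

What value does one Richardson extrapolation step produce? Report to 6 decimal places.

-0.809500

r = 2, so 2^r = 4.
4*(-0.8091088225) = -3.2364352900; (-3.2364352900) − (-0.8079359700) = -2.4284993200
Extrapolated: (-2.4284993200) / 3 = -0.8094997733
Correction |R − A(h/2)| = 3.910e-04; gap |A(h/2) − A(h)| = 1.173e-03.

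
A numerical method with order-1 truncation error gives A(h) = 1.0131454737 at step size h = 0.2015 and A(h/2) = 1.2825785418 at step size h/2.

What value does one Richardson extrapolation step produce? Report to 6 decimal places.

r = 1, so 2^r = 2.
2×1.2825785418 − 1.0131454737 = 1.5520116099
Divide by 2^1 − 1 = 1.
R = 1.5520116099/1 = 1.5520116099
Correction |R − A(h/2)| = 2.694e-01; gap |A(h/2) − A(h)| = 2.694e-01.

1.552012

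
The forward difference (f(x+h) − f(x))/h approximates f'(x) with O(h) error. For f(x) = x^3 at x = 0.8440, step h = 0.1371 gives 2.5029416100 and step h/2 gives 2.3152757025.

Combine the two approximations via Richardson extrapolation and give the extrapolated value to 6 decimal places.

2.127610

The method has order 1: 2^1 = 2.
2*2.3152757025 = 4.6305514050; subtract 2.5029416100 → 2.1276097950
Divide by 2^1 − 1 = 1.
R = 2.1276097950/1 = 2.1276097950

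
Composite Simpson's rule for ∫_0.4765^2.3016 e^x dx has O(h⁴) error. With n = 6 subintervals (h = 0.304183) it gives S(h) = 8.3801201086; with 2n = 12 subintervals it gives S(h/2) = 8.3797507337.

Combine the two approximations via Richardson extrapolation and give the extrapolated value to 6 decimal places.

8.379726

Order 4 gives 2^r = 16 and 2^r − 1 = 15.
16×8.3797507337 = 134.0760117392; subtract 8.3801201086 → 125.6958916306
Divide by 2^4 − 1 = 15.
125.6958916306 ÷ 15 = 8.3797261087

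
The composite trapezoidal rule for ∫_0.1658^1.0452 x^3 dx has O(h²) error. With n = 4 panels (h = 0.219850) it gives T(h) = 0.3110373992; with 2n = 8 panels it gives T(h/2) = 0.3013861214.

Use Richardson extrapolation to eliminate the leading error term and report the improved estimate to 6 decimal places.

Leading term ∝ h^2; use weight 4 = 2^2.
Difference of the inputs: 0.3013861214 − 0.3110373992 = -0.0096512778
Divide by 2^2 − 1 = 3: (-0.0096512778)/3 = -0.0032170926
R = 0.3013861214 − 0.0032170926 = 0.2981690288

0.298169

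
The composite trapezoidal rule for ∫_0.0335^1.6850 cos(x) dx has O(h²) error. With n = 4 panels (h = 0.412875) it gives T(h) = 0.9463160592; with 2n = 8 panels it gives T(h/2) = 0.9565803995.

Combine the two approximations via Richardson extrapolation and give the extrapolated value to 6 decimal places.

r = 2: numerator weight 4, denominator 3.
4 × 0.9565803995 = 3.8263215980; 3.8263215980 − 0.9463160592 = 2.8800055388
(4 × 0.9565803995 − 0.9463160592)/(4 − 1) = 0.9600018463
Shift from A(h/2): +0.0034214468.

0.960002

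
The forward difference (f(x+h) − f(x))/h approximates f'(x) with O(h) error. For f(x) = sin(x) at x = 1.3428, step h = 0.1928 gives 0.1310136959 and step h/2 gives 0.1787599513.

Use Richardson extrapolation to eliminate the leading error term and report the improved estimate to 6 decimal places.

Order 1 gives 2^r = 2 and 2^r − 1 = 1.
Top: 2(0.1787599513) − (0.1310136959) = 0.2265062067
Divide by 2^1 − 1 = 1.
(2×0.1787599513 − 0.1310136959)/(2 − 1) = 0.2265062067
Shift from A(h/2): +0.0477462554.

0.226506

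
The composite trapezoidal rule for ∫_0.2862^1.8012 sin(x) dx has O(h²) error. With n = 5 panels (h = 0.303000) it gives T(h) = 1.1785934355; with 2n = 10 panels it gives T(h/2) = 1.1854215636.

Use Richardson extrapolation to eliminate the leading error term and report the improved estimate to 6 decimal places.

Leading term ∝ h^2; use weight 4 = 2^2.
2^2*A(h/2) = 4.7416862544; minus A(h) gives 3.5630928189.
Divide by 2^2 − 1 = 3.
(4*1.1854215636 − 1.1785934355)/(4 − 1) = 1.1876976063

1.187698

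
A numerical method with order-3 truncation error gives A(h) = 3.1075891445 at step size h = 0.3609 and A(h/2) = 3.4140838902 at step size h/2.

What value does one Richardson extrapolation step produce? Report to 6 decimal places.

3.457869

Leading term ∝ h^3; use weight 8 = 2^3.
8*3.4140838902 = 27.3126711216; 27.3126711216 − 3.1075891445 = 24.2050819771
Divide by 2^3 − 1 = 7.
Extrapolated: 24.2050819771 / 7 = 3.4578688539
Gap between inputs: 3.065e-01; correction applied: +0.0437849637.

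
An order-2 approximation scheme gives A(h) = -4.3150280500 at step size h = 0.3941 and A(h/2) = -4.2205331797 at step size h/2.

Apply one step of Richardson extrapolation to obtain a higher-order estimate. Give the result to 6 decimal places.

-4.189035

r = 2: numerator weight 4, denominator 3.
4 × (-4.2205331797) − (-4.3150280500) = -12.5671046688
Denominator 4 − 1 = 3.
So the Richardson estimate is -4.1890348896.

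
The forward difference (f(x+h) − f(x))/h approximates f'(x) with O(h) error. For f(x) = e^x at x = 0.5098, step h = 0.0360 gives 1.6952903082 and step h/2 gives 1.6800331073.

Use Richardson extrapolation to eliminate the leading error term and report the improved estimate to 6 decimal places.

1.664776

Order 1 gives 2^r = 2 and 2^r − 1 = 1.
Weighted: 3.3600662146 − 1.6952903082 = 1.6647759064
(2*1.6800331073 − 1.6952903082)/(2 − 1) = 1.6647759064
Gap between inputs: 1.526e-02; correction applied: −0.0152572009.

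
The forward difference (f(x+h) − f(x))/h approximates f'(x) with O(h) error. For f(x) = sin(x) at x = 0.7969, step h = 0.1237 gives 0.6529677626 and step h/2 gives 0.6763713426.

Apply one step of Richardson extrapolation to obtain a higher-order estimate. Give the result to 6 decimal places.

Error is O(h^1); halving h shrinks it by 2^1 = 2.
2·0.6763713426 − 0.6529677626 = 0.6997749226
Extrapolated: 0.6997749226 / 1 = 0.6997749226
Gap between inputs: 2.340e-02; correction applied: +0.0234035800.

0.699775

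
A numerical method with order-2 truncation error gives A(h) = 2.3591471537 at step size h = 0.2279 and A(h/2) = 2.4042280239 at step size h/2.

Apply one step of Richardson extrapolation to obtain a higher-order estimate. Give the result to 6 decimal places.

Method order is 2; weight 2^2 = 4.
4 × 2.4042280239 − 2.3591471537 = 7.2577649419
Denominator 4 − 1 = 3.
7.2577649419 ÷ 3 = 2.4192549806

2.419255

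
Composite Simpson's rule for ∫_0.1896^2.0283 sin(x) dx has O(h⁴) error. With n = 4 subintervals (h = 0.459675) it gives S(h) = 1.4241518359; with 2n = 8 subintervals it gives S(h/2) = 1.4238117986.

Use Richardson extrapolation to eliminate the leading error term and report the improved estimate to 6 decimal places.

1.423789

Error is O(h^4); halving h shrinks it by 2^4 = 16.
2^4×A(h/2) = 22.7809887776; minus A(h) gives 21.3568369417.
Denominator 16 − 1 = 15.
So the Richardson estimate is 1.4237891294.
Shift from A(h/2): −0.0000226692.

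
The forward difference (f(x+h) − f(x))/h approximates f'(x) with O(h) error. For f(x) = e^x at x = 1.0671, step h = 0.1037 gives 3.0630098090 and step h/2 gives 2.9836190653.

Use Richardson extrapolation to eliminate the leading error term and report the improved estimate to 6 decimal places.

2.904228

The method has order 1: 2^1 = 2.
Top: 2(2.9836190653) − (3.0630098090) = 2.9042283216
Denominator 2 − 1 = 1.
Extrapolated: 2.9042283216 / 1 = 2.9042283216
Gap between inputs: 7.939e-02; correction applied: −0.0793907437.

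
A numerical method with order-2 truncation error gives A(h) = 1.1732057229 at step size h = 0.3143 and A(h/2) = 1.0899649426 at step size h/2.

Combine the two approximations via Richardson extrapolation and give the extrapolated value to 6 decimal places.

r = 2, so 2^r = 4.
4·1.0899649426 − 1.1732057229 = 3.1866540475
3.1866540475 ÷ 3 = 1.0622180158

1.062218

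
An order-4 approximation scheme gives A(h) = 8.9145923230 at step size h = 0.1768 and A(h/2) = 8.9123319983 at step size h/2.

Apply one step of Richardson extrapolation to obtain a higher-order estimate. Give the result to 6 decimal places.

Leading term ∝ h^4; use weight 16 = 2^4.
16·8.9123319983 = 142.5973119728; subtract 8.9145923230 → 133.6827196498
Extrapolated: 133.6827196498 / 15 = 8.9121813100

8.912181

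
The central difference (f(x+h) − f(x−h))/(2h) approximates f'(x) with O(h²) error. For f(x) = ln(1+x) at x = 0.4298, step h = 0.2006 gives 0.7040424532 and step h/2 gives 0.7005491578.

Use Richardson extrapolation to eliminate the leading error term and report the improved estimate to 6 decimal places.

0.699385

Error is O(h^2); halving h shrinks it by 2^2 = 4.
Top: 4(0.7005491578) − (0.7040424532) = 2.0981541780
Divide by 2^2 − 1 = 3.
2.0981541780 ÷ 3 = 0.6993847260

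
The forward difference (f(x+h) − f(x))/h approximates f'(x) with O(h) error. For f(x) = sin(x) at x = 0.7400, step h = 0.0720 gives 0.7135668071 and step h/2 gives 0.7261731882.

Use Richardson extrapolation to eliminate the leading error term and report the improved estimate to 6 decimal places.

0.738780

Leading term ∝ h^1; use weight 2 = 2^1.
Weighted: 1.4523463764 − 0.7135668071 = 0.7387795693
Denominator 2 − 1 = 1.
Extrapolated: 0.7387795693 / 1 = 0.7387795693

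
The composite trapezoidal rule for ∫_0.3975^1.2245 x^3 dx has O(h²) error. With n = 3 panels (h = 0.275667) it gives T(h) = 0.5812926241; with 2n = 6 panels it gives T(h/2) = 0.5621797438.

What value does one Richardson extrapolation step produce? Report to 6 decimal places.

The method has order 2: 2^2 = 4.
4·0.5621797438 − 0.5812926241 = 1.6674263511
R = 1.6674263511/3 = 0.5558087837
Shift from A(h/2): −0.0063709601.

0.555809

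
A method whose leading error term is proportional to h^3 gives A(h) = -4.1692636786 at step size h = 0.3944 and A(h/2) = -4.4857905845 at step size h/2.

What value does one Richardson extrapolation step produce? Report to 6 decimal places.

Method order is 3; weight 2^3 = 8.
8·(-4.4857905845) = -35.8863246760; (-35.8863246760) − (-4.1692636786) = -31.7170609974
Divide by 2^3 − 1 = 7.
So the Richardson estimate is -4.5310087139.

-4.531009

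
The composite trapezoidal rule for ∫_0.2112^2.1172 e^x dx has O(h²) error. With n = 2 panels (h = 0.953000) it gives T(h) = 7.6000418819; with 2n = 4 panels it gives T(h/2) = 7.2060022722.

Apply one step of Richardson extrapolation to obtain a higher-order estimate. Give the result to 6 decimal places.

Error is O(h^2); halving h shrinks it by 2^2 = 4.
Numerator 4×A(h/2) − A(h) = 4×7.2060022722 − 7.6000418819 = 21.2239672069
Denominator 4 − 1 = 3.
21.2239672069 ÷ 3 = 7.0746557356
Correction |R − A(h/2)| = 1.313e-01; gap |A(h/2) − A(h)| = 3.940e-01.

7.074656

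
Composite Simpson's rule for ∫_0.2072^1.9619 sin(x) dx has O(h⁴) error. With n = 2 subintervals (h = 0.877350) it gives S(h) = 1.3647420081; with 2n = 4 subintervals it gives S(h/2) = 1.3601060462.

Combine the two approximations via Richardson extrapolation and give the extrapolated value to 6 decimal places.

1.359797

r = 4, so 2^r = 16.
2^4 × A(h/2) = 21.7616967392; minus A(h) gives 20.3969547311.
Divide by 2^4 − 1 = 15.
(16 × 1.3601060462 − 1.3647420081)/(16 − 1) = 1.3597969821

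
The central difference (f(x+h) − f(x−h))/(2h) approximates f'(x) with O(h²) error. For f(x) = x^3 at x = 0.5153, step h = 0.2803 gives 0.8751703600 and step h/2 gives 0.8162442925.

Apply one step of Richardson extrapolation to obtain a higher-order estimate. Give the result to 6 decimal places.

0.796602

With r = 2 the leading error scales as h^2, so the weight is 2^2 = 4.
2^2·A(h/2) = 3.2649771700; minus A(h) gives 2.3898068100.
Extrapolated: 2.3898068100 / 3 = 0.7966022700
Correction |R − A(h/2)| = 1.964e-02; gap |A(h/2) − A(h)| = 5.893e-02.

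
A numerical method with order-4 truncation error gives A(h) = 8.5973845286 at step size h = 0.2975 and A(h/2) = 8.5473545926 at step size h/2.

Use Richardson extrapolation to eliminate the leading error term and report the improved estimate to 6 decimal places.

8.544019

r = 4: numerator weight 16, denominator 15.
Numerator 16×A(h/2) − A(h) = 16×8.5473545926 − 8.5973845286 = 128.1602889530
Divide by 2^4 − 1 = 15.
So the Richardson estimate is 8.5440192635.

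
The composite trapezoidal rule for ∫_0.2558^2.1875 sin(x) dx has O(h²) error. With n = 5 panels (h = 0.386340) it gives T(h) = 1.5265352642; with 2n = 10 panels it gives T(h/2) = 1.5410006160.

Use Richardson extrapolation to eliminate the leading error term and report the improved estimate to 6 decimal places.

1.545822

The method has order 2: 2^2 = 4.
4 × 1.5410006160 = 6.1640024640; 6.1640024640 − 1.5265352642 = 4.6374671998
Divide by 2^2 − 1 = 3.
So the Richardson estimate is 1.5458223999.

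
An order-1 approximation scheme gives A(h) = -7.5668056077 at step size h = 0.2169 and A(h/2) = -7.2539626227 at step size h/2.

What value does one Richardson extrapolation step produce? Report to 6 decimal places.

-6.941120

r = 1, so 2^r = 2.
2 × (-7.2539626227) = -14.5079252454; subtract (-7.5668056077) → -6.9411196377
Divide by 2^1 − 1 = 1.
R = (-6.9411196377)/1 = -6.9411196377
Gap between inputs: 3.128e-01; correction applied: +0.3128429850.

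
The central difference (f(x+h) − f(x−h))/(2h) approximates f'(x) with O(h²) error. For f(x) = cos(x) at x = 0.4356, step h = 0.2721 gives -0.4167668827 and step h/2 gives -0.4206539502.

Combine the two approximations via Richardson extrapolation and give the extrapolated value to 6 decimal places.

Leading term ∝ h^2; use weight 4 = 2^2.
Difference of the inputs: -0.4206539502 − (-0.4167668827) = -0.0038870675
Divide by 2^2 − 1 = 3: (-0.0038870675)/3 = -0.0012956892
R = A(h/2) + (A(h/2) − A(h))/3 = -0.4206539502 − 0.0012956892 = -0.4219496394

-0.421950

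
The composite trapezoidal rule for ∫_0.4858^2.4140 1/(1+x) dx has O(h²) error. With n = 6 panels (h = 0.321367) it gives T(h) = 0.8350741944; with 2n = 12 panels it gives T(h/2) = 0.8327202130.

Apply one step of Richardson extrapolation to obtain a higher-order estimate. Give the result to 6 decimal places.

Method order is 2; weight 2^2 = 4.
4*0.8327202130 = 3.3308808520; subtract 0.8350741944 → 2.4958066576
Divide by 2^2 − 1 = 3.
Result: 0.8319355525
Gap between inputs: 2.354e-03; correction applied: −0.0007846605.

0.831936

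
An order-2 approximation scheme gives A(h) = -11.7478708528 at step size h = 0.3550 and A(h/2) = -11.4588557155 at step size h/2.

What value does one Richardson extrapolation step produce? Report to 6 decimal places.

-11.362517

The method has order 2: 2^2 = 4.
4 × (-11.4588557155) = -45.8354228620; subtract (-11.7478708528) → -34.0875520092
Divide by 2^2 − 1 = 3.
So the Richardson estimate is -11.3625173364.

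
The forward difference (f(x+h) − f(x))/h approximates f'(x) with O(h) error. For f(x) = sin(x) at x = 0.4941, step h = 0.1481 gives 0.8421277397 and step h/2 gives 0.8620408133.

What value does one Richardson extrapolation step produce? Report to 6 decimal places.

0.881954

Order 1 gives 2^r = 2 and 2^r − 1 = 1.
Weighted: 1.7240816266 − 0.8421277397 = 0.8819538869
(2×0.8620408133 − 0.8421277397)/(2 − 1) = 0.8819538869
Gap between inputs: 1.991e-02; correction applied: +0.0199130736.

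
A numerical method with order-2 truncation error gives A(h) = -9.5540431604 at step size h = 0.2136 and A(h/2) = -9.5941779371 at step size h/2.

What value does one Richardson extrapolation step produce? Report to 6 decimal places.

-9.607556

With r = 2 the leading error scales as h^2, so the weight is 2^2 = 4.
4 × (-9.5941779371) = -38.3767117484; subtract (-9.5540431604) → -28.8226685880
(4 × (-9.5941779371) − (-9.5540431604))/(4 − 1) = -9.6075561960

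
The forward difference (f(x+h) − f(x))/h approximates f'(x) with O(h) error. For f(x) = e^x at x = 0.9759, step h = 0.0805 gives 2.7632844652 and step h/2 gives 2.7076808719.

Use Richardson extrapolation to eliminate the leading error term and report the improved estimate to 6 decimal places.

2.652077

The method has order 1: 2^1 = 2.
Weighted: 5.4153617438 − 2.7632844652 = 2.6520772786
Denominator 2 − 1 = 1.
(2×2.7076808719 − 2.7632844652)/(2 − 1) = 2.6520772786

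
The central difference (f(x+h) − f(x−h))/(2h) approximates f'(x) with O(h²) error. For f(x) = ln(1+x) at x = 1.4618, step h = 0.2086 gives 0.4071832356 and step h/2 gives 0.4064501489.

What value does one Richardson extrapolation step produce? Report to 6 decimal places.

With r = 2 the leading error scales as h^2, so the weight is 2^2 = 4.
Numerator 4*A(h/2) − A(h) = 4*0.4064501489 − 0.4071832356 = 1.2186173600
Divide by 2^2 − 1 = 3.
Extrapolated: 1.2186173600 / 3 = 0.4062057867

0.406206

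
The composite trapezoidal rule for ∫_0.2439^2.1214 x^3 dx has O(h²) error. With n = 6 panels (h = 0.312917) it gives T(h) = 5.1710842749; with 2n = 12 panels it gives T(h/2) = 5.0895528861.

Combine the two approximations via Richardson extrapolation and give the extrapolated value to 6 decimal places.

r = 2: numerator weight 4, denominator 3.
A(h/2) − A(h) = 5.0895528861 − 5.1710842749 = -0.0815313888
Correction (A(h/2) − A(h))/(4 − 1) = (-0.0815313888)/3 = -0.0271771296
R = A(h/2) + (A(h/2) − A(h))/3 = 5.0895528861 − 0.0271771296 = 5.0623757565
Gap between inputs: 8.153e-02; correction applied: −0.0271771296.

5.062376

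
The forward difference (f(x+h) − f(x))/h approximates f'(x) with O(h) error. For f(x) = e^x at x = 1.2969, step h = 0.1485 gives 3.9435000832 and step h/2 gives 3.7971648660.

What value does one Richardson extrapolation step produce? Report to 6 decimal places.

3.650830

Order 1 gives 2^r = 2 and 2^r − 1 = 1.
Weighted: 7.5943297320 − 3.9435000832 = 3.6508296488
Denominator 2 − 1 = 1.
3.6508296488 ÷ 1 = 3.6508296488
Gap between inputs: 1.463e-01; correction applied: −0.1463352172.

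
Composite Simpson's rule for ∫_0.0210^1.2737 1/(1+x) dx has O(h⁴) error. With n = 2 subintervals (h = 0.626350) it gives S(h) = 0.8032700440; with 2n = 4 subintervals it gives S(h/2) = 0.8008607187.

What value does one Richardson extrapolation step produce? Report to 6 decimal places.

Order 4 gives 2^r = 16 and 2^r − 1 = 15.
16·0.8008607187 = 12.8137714992; subtract 0.8032700440 → 12.0105014552
Denominator 16 − 1 = 15.
Extrapolated: 12.0105014552 / 15 = 0.8007000970

0.800700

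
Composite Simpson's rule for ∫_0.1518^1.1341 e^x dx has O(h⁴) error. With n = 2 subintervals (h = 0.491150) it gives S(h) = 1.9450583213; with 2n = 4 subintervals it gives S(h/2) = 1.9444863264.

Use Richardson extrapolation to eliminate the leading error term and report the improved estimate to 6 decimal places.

Order 4 gives 2^r = 16 and 2^r − 1 = 15.
Numerator 16·A(h/2) − A(h) = 16·1.9444863264 − 1.9450583213 = 29.1667229011
29.1667229011 ÷ 15 = 1.9444481934

1.944448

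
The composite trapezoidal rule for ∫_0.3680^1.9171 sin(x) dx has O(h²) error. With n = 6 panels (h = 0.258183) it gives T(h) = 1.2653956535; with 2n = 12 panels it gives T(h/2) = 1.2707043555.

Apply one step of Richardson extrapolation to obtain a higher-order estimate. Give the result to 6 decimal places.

Order 2 gives 2^r = 4 and 2^r − 1 = 3.
Top: 4(1.2707043555) − (1.2653956535) = 3.8174217685
(4 × 1.2707043555 − 1.2653956535)/(4 − 1) = 1.2724739228
Gap between inputs: 5.309e-03; correction applied: +0.0017695673.

1.272474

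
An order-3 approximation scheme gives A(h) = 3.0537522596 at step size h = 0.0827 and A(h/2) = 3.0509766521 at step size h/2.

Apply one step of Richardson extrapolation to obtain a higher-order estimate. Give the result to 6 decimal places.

r = 3, so 2^r = 8.
Numerator 8×A(h/2) − A(h) = 8×3.0509766521 − 3.0537522596 = 21.3540609572
Denominator 8 − 1 = 7.
21.3540609572 ÷ 7 = 3.0505801367

3.050580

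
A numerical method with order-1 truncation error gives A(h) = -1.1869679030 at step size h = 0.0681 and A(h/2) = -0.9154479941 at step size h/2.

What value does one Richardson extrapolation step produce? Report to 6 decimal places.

With r = 1 the leading error scales as h^1, so the weight is 2^1 = 2.
Top: 2(-0.9154479941) − (-1.1869679030) = -0.6439280852
Extrapolated: (-0.6439280852) / 1 = -0.6439280852

-0.643928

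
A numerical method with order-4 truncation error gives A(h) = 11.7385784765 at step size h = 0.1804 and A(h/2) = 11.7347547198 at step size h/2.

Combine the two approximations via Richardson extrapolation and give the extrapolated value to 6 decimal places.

11.734500

Order 4 gives 2^r = 16 and 2^r − 1 = 15.
2^4 × A(h/2) = 187.7560755168; minus A(h) gives 176.0174970403.
Divide by 2^4 − 1 = 15.
R = 176.0174970403/15 = 11.7344998027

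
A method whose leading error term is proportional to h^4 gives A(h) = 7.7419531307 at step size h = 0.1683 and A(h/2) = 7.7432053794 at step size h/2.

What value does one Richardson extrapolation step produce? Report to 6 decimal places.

7.743289

Order 4 gives 2^r = 16 and 2^r − 1 = 15.
Weighted: 123.8912860704 − 7.7419531307 = 116.1493329397
116.1493329397 ÷ 15 = 7.7432888626
Shift from A(h/2): +0.0000834832.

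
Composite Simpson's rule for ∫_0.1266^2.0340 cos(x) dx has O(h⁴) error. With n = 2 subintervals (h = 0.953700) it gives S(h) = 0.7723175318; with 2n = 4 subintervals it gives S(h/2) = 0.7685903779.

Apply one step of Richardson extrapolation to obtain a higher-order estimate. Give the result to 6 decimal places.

r = 4: numerator weight 16, denominator 15.
16×0.7685903779 − 0.7723175318 = 11.5251285146
Divide by 2^4 − 1 = 15.
R = 11.5251285146/15 = 0.7683419010

0.768342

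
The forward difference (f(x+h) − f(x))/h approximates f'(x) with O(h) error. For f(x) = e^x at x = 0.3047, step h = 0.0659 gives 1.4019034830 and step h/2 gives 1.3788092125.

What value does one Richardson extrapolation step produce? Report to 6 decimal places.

Method order is 1; weight 2^1 = 2.
Difference of the inputs: 1.3788092125 − 1.4019034830 = -0.0230942705
Divide by 2^1 − 1 = 1: (-0.0230942705)/1 = -0.0230942705
R = 1.3788092125 − 0.0230942705 = 1.3557149420
Shift from A(h/2): −0.0230942705.

1.355715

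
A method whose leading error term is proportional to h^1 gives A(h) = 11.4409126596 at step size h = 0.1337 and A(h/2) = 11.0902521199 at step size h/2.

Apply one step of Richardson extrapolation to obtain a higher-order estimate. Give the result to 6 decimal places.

With r = 1 the leading error scales as h^1, so the weight is 2^1 = 2.
A(h/2) − A(h) = 11.0902521199 − 11.4409126596 = -0.3506605397
Divide by 2^1 − 1 = 1: (-0.3506605397)/1 = -0.3506605397
R = A(h/2) + (A(h/2) − A(h))/1 = 11.0902521199 − 0.3506605397 = 10.7395915802
Gap between inputs: 3.507e-01; correction applied: −0.3506605397.

10.739592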